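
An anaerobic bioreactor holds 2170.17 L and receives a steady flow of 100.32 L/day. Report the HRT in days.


HRT = V / Q
= 2170.17 / 100.32
= 21.6325 days

21.6325 days


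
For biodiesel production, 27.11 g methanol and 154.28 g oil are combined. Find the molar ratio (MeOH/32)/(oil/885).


Molar ratio = n_MeOH / n_oil = (MeOH/32) / (oil/885) = (MeOH * 885) / (32 * oil)
= (27.11 * 885) / (32 * 154.28)
= 4.8597

4.8597


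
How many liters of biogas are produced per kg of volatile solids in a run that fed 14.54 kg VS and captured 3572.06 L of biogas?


Y = V / VS
= 3572.06 / 14.54
= 245.6713 L/kg VS

245.6713 L/kg VS


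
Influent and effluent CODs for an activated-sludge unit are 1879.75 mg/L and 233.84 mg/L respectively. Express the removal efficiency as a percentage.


eta = (COD_in - COD_out) / COD_in * 100
= (1879.75 - 233.84) / 1879.75 * 100
= 87.5600%

87.5600%


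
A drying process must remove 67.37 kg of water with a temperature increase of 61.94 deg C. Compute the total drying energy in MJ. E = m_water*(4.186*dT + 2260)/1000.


E = m_water * (4.186 * dT + 2260) / 1000
= 67.37 * (4.186 * 61.94 + 2260) / 1000
= 169.7240 MJ

169.7240 MJ


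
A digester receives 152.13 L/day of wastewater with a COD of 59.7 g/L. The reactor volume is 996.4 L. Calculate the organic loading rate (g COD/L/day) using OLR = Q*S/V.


OLR = Q * S / V
= 152.13 * 59.7 / 996.4
= 9.1150 g/L/day

9.1150 g/L/day


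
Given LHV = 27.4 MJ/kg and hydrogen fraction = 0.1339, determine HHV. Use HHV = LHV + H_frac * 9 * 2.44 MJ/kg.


HHV = LHV + H_frac * 9 * 2.44
= 27.4 + 0.1339 * 9 * 2.44
= 30.3404 MJ/kg

30.3404 MJ/kg


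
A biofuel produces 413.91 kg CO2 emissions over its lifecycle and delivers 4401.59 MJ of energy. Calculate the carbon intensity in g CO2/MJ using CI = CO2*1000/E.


CI = CO2 * 1000 / E
= 413.91 * 1000 / 4401.59
= 94.0365 g CO2/MJ

94.0365 g CO2/MJ


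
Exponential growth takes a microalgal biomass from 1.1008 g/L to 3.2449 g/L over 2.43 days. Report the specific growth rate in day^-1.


mu = ln(X2/X1) / dt
= ln(3.2449/1.1008) / 2.43
= 0.4449 per day

0.4449 per day


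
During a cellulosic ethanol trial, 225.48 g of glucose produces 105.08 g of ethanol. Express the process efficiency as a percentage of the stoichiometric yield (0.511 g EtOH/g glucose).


Fermentation efficiency = (actual / (0.511 * glucose)) * 100
= (105.08 / (0.511 * 225.48)) * 100
= 91.1992%

91.1992%


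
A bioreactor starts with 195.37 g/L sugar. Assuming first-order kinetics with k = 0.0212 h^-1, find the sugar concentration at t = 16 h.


S = S0 * exp(-k * t)
S = 195.37 * exp(-0.0212 * 16)
S = 139.1699 g/L

139.1699 g/L


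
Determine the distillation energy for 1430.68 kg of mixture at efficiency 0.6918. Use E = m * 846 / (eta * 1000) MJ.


E = m * 846 / (eta * 1000)
= 1430.68 * 846 / (0.6918 * 1000)
= 1749.5740 MJ

1749.5740 MJ


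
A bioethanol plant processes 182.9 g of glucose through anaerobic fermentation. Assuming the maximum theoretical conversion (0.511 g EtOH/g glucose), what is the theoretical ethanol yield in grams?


Theoretical ethanol yield: m_EtOH = 0.511 * m_glucose
m_EtOH = 0.511 * 182.9 = 93.4619 g

93.4619 g


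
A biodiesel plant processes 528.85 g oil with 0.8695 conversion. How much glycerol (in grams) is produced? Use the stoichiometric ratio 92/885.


glycerol = oil * conv * (92/885)
= 528.85 * 0.8695 * 92 / 885
= 47.8021 g

47.8021 g


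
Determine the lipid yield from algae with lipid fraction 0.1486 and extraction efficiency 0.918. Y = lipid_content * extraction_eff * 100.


Y = lipid_content * extraction_eff * 100
= 0.1486 * 0.918 * 100
= 13.6415%

13.6415%


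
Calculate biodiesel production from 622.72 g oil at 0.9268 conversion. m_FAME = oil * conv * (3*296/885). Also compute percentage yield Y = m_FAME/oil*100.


m_FAME = oil * conv * (3 * 296 / 885) = oil * conv * (888/885)
= 622.72 * 0.9268 * 888 / 885
= 579.0933 g
Y = m_FAME / oil * 100 = conv * (888/885) * 100
= 0.9268 * 888 / 885 * 100
= 92.99%

579.0933 g FAME; Y = 92.99%


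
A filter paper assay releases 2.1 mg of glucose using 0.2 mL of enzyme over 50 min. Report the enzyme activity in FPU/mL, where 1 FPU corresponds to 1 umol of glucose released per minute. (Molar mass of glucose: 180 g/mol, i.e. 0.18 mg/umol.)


Activity = glucose_mg / (0.18 mg/umol * V_mL * t_min)
= 2.1 / (0.18 * 0.2 * 50)
= 1.1667 FPU/mL

1.1667 FPU/mL


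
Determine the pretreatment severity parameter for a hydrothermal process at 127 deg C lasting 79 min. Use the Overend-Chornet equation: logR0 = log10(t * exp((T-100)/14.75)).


logR0 = log10(t * exp((T - 100) / 14.75))
= log10(79 * exp((127 - 100) / 14.75))
= 2.6926

2.6926


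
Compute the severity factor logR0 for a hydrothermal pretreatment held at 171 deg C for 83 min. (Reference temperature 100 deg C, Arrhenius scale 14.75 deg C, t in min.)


logR0 = log10(t * exp((T - 100) / 14.75))
= log10(83 * exp((171 - 100) / 14.75))
= 4.0096

4.0096


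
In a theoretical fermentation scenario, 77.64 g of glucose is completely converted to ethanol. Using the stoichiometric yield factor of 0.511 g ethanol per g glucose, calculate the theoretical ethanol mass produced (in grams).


Theoretical ethanol yield: m_EtOH = 0.511 * m_glucose
m_EtOH = 0.511 * 77.64 = 39.6740 g

39.6740 g


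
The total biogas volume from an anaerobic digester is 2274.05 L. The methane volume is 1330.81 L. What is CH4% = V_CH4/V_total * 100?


CH4% = V_CH4 / V_total * 100
= 1330.81 / 2274.05 * 100
= 58.5216%

58.5216%


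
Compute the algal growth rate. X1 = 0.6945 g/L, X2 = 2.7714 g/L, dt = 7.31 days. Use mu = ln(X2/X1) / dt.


mu = ln(X2/X1) / dt
= ln(2.7714/0.6945) / 7.31
= 0.1893 per day

0.1893 per day


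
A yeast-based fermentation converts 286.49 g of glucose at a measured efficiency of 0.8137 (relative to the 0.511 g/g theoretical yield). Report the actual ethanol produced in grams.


Actual ethanol: m = 0.511 * 286.49 * 0.8137
m = 119.1227 g

119.1227 g


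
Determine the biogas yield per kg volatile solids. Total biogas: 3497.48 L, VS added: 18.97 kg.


Y = V / VS
= 3497.48 / 18.97
= 184.3690 L/kg VS

184.3690 L/kg VS


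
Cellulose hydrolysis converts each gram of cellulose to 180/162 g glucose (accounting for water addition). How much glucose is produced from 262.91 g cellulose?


glucose = cellulose * 180/162
= 262.91 * 180/162
= 292.1222 g

292.1222 g


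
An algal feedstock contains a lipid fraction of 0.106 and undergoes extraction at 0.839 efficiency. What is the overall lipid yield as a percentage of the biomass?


Y = lipid_content * extraction_eff * 100
= 0.106 * 0.839 * 100
= 8.8934%

8.8934%


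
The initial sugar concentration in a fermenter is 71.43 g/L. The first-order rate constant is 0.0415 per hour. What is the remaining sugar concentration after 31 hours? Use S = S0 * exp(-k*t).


S = S0 * exp(-k * t)
S = 71.43 * exp(-0.0415 * 31)
S = 19.7315 g/L

19.7315 g/L


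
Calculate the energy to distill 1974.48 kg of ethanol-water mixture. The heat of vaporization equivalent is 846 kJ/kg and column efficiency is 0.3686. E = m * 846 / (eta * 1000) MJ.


E = m * 846 / (eta * 1000)
= 1974.48 * 846 / (0.3686 * 1000)
= 4531.7691 MJ

4531.7691 MJ


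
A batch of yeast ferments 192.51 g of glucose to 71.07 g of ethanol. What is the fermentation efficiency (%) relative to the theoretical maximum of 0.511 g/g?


Fermentation efficiency = (actual / (0.511 * glucose)) * 100
= (71.07 / (0.511 * 192.51)) * 100
= 72.2457%

72.2457%


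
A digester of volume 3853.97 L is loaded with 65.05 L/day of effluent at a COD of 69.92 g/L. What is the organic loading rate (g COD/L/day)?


OLR = Q * S / V
= 65.05 * 69.92 / 3853.97
= 1.1802 g/L/day

1.1802 g/L/day


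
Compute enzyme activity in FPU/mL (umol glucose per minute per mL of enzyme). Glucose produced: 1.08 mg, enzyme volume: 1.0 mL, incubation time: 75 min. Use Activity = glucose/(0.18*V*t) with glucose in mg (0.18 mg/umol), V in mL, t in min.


Activity = glucose_mg / (0.18 mg/umol * V_mL * t_min)
= 1.08 / (0.18 * 1.0 * 75)
= 0.0800 FPU/mL

0.0800 FPU/mL


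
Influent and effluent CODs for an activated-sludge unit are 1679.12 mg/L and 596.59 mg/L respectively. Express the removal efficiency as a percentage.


eta = (COD_in - COD_out) / COD_in * 100
= (1679.12 - 596.59) / 1679.12 * 100
= 64.4701%

64.4701%


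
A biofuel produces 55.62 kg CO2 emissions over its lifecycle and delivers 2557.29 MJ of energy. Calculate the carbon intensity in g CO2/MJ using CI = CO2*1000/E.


CI = CO2 * 1000 / E
= 55.62 * 1000 / 2557.29
= 21.7496 g CO2/MJ

21.7496 g CO2/MJ


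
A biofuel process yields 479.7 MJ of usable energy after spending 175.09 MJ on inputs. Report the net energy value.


NEV = E_out - E_in
= 479.7 - 175.09
= 304.6100 MJ

304.6100 MJ


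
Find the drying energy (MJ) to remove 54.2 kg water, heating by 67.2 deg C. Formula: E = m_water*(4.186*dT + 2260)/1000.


E = m_water * (4.186 * dT + 2260) / 1000
= 54.2 * (4.186 * 67.2 + 2260) / 1000
= 137.7384 MJ

137.7384 MJ


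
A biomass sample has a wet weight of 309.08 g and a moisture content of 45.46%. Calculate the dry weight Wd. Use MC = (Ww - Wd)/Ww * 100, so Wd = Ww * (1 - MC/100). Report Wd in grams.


Wd = Ww * (1 - MC/100)
= 309.08 * (1 - 45.46/100)
= 168.5722 g

168.5722 g


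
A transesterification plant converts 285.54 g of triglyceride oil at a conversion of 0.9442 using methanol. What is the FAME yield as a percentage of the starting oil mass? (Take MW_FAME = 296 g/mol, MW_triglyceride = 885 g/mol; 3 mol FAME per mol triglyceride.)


m_FAME = oil * conv * (3 * 296 / 885) = oil * conv * (888/885)
= 285.54 * 0.9442 * 888 / 885
= 270.5208 g
Y = m_FAME / oil * 100 = conv * (888/885) * 100
= 0.9442 * 888 / 885 * 100
= 94.74%

94.74%


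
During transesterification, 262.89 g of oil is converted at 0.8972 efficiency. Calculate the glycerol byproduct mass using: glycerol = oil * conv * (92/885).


glycerol = oil * conv * (92/885)
= 262.89 * 0.8972 * 92 / 885
= 24.5193 g

24.5193 g


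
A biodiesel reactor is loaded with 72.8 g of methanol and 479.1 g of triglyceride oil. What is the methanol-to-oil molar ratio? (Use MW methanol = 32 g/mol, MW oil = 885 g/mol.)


Molar ratio = n_MeOH / n_oil = (MeOH/32) / (oil/885) = (MeOH * 885) / (32 * oil)
= (72.8 * 885) / (32 * 479.1)
= 4.2024

4.2024


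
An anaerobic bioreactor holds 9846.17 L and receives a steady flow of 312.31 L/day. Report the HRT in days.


HRT = V / Q
= 9846.17 / 312.31
= 31.5269 days

31.5269 days


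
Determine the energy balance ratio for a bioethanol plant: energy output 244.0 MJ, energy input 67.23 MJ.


EROI = E_out / E_in
= 244.0 / 67.23
= 3.6293

3.6293


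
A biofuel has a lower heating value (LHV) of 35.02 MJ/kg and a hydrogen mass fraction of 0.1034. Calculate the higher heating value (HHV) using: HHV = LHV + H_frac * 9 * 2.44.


HHV = LHV + H_frac * 9 * 2.44
= 35.02 + 0.1034 * 9 * 2.44
= 37.2907 MJ/kg

37.2907 MJ/kg


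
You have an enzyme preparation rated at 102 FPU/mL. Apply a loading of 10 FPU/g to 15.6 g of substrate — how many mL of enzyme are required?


V = dosage * m_sub / activity
V = 10 * 15.6 / 102
V = 1.5294 mL

1.5294 mL


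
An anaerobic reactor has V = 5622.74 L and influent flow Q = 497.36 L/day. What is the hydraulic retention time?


HRT = V / Q
= 5622.74 / 497.36
= 11.3052 days

11.3052 days


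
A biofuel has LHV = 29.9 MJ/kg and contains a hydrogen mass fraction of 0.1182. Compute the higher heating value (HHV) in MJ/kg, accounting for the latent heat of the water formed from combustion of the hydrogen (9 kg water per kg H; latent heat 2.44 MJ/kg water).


HHV = LHV + H_frac * 9 * 2.44
= 29.9 + 0.1182 * 9 * 2.44
= 32.4957 MJ/kg

32.4957 MJ/kg


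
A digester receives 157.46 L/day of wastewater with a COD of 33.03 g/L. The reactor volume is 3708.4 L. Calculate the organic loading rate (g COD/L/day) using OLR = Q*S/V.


OLR = Q * S / V
= 157.46 * 33.03 / 3708.4
= 1.4025 g/L/day

1.4025 g/L/day


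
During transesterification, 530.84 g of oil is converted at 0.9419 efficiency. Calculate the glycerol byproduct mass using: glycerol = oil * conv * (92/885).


glycerol = oil * conv * (92/885)
= 530.84 * 0.9419 * 92 / 885
= 51.9772 g

51.9772 g


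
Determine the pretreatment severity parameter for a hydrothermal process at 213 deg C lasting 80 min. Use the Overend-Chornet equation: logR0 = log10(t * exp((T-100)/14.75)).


logR0 = log10(t * exp((T - 100) / 14.75))
= log10(80 * exp((213 - 100) / 14.75))
= 5.2302

5.2302


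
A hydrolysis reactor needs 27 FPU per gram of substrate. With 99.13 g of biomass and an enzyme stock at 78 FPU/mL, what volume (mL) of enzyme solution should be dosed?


V = dosage * m_sub / activity
V = 27 * 99.13 / 78
V = 34.3142 mL

34.3142 mL


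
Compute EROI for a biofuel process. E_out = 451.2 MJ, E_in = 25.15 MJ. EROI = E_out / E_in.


EROI = E_out / E_in
= 451.2 / 25.15
= 17.9404

17.9404


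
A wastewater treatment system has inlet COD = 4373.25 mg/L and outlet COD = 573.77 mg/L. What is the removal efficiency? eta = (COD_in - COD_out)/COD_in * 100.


eta = (COD_in - COD_out) / COD_in * 100
= (4373.25 - 573.77) / 4373.25 * 100
= 86.8800%

86.8800%


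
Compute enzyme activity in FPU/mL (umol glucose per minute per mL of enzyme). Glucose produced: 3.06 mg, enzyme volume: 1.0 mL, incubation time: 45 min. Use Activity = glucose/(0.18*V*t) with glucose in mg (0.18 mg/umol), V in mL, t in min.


Activity = glucose_mg / (0.18 mg/umol * V_mL * t_min)
= 3.06 / (0.18 * 1.0 * 45)
= 0.3778 FPU/mL

0.3778 FPU/mL


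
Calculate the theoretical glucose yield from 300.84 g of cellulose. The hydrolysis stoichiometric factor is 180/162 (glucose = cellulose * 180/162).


glucose = cellulose * 180/162
= 300.84 * 180/162
= 334.2667 g

334.2667 g


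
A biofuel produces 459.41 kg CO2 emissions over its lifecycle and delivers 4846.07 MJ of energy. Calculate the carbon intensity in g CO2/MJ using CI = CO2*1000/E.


CI = CO2 * 1000 / E
= 459.41 * 1000 / 4846.07
= 94.8005 g CO2/MJ

94.8005 g CO2/MJ


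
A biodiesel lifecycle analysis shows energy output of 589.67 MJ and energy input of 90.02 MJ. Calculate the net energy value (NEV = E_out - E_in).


NEV = E_out - E_in
= 589.67 - 90.02
= 499.6500 MJ

499.6500 MJ


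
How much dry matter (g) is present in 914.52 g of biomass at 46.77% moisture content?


Wd = Ww * (1 - MC/100)
= 914.52 * (1 - 46.77/100)
= 486.7990 g

486.7990 g


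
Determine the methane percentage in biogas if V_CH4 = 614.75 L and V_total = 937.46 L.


CH4% = V_CH4 / V_total * 100
= 614.75 / 937.46 * 100
= 65.5761%

65.5761%


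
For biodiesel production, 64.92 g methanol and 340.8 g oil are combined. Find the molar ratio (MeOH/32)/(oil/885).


Molar ratio = n_MeOH / n_oil = (MeOH/32) / (oil/885) = (MeOH * 885) / (32 * oil)
= (64.92 * 885) / (32 * 340.8)
= 5.2683

5.2683


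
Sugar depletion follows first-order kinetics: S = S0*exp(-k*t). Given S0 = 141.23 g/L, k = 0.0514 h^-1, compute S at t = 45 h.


S = S0 * exp(-k * t)
S = 141.23 * exp(-0.0514 * 45)
S = 13.9767 g/L

13.9767 g/L


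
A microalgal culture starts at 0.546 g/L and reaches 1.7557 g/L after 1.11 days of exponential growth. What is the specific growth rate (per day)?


mu = ln(X2/X1) / dt
= ln(1.7557/0.546) / 1.11
= 1.0523 per day

1.0523 per day


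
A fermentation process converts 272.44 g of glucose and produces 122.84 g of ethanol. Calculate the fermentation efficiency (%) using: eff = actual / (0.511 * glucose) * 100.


Fermentation efficiency = (actual / (0.511 * glucose)) * 100
= (122.84 / (0.511 * 272.44)) * 100
= 88.2365%

88.2365%


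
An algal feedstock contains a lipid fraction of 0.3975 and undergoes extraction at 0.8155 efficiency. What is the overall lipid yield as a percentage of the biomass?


Y = lipid_content * extraction_eff * 100
= 0.3975 * 0.8155 * 100
= 32.4161%

32.4161%


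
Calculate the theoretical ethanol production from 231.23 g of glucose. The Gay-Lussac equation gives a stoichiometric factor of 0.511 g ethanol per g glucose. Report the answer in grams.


Theoretical ethanol yield: m_EtOH = 0.511 * m_glucose
m_EtOH = 0.511 * 231.23 = 118.1585 g

118.1585 g


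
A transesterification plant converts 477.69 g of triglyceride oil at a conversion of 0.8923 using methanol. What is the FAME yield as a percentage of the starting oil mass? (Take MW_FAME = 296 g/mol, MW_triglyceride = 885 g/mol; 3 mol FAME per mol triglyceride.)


m_FAME = oil * conv * (3 * 296 / 885) = oil * conv * (888/885)
= 477.69 * 0.8923 * 888 / 885
= 427.6877 g
Y = m_FAME / oil * 100 = conv * (888/885) * 100
= 0.8923 * 888 / 885 * 100
= 89.53%

89.53%


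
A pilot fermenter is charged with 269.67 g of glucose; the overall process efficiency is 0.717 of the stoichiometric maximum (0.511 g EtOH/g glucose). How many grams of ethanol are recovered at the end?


Actual ethanol: m = 0.511 * 269.67 * 0.717
m = 98.8036 g

98.8036 g


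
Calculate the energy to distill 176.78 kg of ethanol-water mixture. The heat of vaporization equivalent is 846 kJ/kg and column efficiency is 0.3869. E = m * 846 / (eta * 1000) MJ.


E = m * 846 / (eta * 1000)
= 176.78 * 846 / (0.3869 * 1000)
= 386.5492 MJ

386.5492 MJ


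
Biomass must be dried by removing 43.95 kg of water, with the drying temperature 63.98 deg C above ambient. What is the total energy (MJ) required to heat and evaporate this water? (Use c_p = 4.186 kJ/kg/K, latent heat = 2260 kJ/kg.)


E = m_water * (4.186 * dT + 2260) / 1000
= 43.95 * (4.186 * 63.98 + 2260) / 1000
= 111.0977 MJ

111.0977 MJ


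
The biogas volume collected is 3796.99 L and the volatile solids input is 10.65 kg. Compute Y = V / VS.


Y = V / VS
= 3796.99 / 10.65
= 356.5249 L/kg VS

356.5249 L/kg VS


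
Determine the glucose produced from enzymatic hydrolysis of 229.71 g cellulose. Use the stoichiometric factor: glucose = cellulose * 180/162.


glucose = cellulose * 180/162
= 229.71 * 180/162
= 255.2333 g

255.2333 g


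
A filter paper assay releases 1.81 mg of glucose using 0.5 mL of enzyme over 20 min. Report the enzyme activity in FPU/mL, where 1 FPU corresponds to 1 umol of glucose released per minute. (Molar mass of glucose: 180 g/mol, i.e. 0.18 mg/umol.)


Activity = glucose_mg / (0.18 mg/umol * V_mL * t_min)
= 1.81 / (0.18 * 0.5 * 20)
= 1.0056 FPU/mL

1.0056 FPU/mL


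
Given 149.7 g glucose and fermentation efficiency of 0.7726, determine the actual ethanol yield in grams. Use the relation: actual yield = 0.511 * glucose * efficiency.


Actual ethanol: m = 0.511 * 149.7 * 0.7726
m = 59.1014 g

59.1014 g


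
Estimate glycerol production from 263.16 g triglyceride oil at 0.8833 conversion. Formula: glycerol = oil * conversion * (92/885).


glycerol = oil * conv * (92/885)
= 263.16 * 0.8833 * 92 / 885
= 24.1642 g

24.1642 g


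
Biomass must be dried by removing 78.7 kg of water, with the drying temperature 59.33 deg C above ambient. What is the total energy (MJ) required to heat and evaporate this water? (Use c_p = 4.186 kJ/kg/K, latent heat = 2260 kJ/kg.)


E = m_water * (4.186 * dT + 2260) / 1000
= 78.7 * (4.186 * 59.33 + 2260) / 1000
= 197.4076 MJ

197.4076 MJ


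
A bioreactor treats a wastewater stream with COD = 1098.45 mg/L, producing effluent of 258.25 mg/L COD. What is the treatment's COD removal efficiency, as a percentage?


eta = (COD_in - COD_out) / COD_in * 100
= (1098.45 - 258.25) / 1098.45 * 100
= 76.4896%

76.4896%


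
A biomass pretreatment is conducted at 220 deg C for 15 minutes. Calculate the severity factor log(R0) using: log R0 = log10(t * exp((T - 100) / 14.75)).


logR0 = log10(t * exp((T - 100) / 14.75))
= log10(15 * exp((220 - 100) / 14.75))
= 4.7093

4.7093


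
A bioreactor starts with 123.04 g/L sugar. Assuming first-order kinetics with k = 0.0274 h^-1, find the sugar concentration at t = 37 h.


S = S0 * exp(-k * t)
S = 123.04 * exp(-0.0274 * 37)
S = 44.6435 g/L

44.6435 g/L


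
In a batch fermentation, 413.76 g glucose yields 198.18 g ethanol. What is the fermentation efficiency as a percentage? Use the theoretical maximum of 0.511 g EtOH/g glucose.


Fermentation efficiency = (actual / (0.511 * glucose)) * 100
= (198.18 / (0.511 * 413.76)) * 100
= 93.7325%

93.7325%


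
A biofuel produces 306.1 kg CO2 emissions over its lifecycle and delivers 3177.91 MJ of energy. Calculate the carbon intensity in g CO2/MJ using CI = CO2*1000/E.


CI = CO2 * 1000 / E
= 306.1 * 1000 / 3177.91
= 96.3212 g CO2/MJ

96.3212 g CO2/MJ


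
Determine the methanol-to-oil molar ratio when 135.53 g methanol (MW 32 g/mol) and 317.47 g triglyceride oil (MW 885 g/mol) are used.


Molar ratio = n_MeOH / n_oil = (MeOH/32) / (oil/885) = (MeOH * 885) / (32 * oil)
= (135.53 * 885) / (32 * 317.47)
= 11.8066

11.8066


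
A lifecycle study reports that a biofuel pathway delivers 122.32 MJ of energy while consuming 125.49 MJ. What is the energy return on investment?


EROI = E_out / E_in
= 122.32 / 125.49
= 0.9747

0.9747


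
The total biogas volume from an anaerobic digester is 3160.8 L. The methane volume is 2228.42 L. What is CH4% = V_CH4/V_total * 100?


CH4% = V_CH4 / V_total * 100
= 2228.42 / 3160.8 * 100
= 70.5018%

70.5018%


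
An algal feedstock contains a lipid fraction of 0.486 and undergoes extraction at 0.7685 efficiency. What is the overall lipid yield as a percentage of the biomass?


Y = lipid_content * extraction_eff * 100
= 0.486 * 0.7685 * 100
= 37.3491%

37.3491%


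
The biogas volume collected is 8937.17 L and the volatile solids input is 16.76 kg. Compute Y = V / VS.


Y = V / VS
= 8937.17 / 16.76
= 533.2440 L/kg VS

533.2440 L/kg VS


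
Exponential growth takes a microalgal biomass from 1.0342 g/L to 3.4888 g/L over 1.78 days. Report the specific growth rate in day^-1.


mu = ln(X2/X1) / dt
= ln(3.4888/1.0342) / 1.78
= 0.6831 per day

0.6831 per day


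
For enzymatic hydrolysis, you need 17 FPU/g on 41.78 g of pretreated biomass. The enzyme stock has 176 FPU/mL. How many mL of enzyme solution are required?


V = dosage * m_sub / activity
V = 17 * 41.78 / 176
V = 4.0356 mL

4.0356 mL


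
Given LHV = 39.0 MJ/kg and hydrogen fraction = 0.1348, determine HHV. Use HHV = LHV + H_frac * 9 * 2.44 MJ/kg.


HHV = LHV + H_frac * 9 * 2.44
= 39.0 + 0.1348 * 9 * 2.44
= 41.9602 MJ/kg

41.9602 MJ/kg


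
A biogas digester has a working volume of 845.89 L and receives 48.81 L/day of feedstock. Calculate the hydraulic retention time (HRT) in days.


HRT = V / Q
= 845.89 / 48.81
= 17.3303 days

17.3303 days


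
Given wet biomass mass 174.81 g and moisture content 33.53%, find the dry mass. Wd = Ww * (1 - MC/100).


Wd = Ww * (1 - MC/100)
= 174.81 * (1 - 33.53/100)
= 116.1962 g

116.1962 g


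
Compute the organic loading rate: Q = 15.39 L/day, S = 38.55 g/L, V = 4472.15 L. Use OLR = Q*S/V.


OLR = Q * S / V
= 15.39 * 38.55 / 4472.15
= 0.1327 g/L/day

0.1327 g/L/day


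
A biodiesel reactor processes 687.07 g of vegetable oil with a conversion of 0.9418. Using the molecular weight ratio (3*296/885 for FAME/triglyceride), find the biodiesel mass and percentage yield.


m_FAME = oil * conv * (3 * 296 / 885) = oil * conv * (888/885)
= 687.07 * 0.9418 * 888 / 885
= 649.2760 g
Y = m_FAME / oil * 100 = conv * (888/885) * 100
= 0.9418 * 888 / 885 * 100
= 94.50%

649.2760 g FAME; Y = 94.50%


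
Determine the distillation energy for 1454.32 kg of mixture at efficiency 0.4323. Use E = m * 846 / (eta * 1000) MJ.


E = m * 846 / (eta * 1000)
= 1454.32 * 846 / (0.4323 * 1000)
= 2846.0669 MJ

2846.0669 MJ


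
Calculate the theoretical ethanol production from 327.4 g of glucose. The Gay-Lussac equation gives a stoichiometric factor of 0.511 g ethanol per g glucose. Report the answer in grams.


Theoretical ethanol yield: m_EtOH = 0.511 * m_glucose
m_EtOH = 0.511 * 327.4 = 167.3014 g

167.3014 g


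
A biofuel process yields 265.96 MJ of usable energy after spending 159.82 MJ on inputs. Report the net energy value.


NEV = E_out - E_in
= 265.96 - 159.82
= 106.1400 MJ

106.1400 MJ


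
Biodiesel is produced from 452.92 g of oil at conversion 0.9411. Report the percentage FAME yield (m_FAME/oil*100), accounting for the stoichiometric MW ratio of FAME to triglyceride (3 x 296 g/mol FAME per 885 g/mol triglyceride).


m_FAME = oil * conv * (3 * 296 / 885) = oil * conv * (888/885)
= 452.92 * 0.9411 * 888 / 885
= 427.6879 g
Y = m_FAME / oil * 100 = conv * (888/885) * 100
= 0.9411 * 888 / 885 * 100
= 94.43%

94.43%


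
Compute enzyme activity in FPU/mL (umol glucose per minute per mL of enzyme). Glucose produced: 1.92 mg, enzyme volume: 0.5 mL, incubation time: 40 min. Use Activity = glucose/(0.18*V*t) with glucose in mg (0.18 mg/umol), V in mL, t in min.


Activity = glucose_mg / (0.18 mg/umol * V_mL * t_min)
= 1.92 / (0.18 * 0.5 * 40)
= 0.5333 FPU/mL

0.5333 FPU/mL


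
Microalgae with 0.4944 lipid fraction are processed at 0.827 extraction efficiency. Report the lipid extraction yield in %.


Y = lipid_content * extraction_eff * 100
= 0.4944 * 0.827 * 100
= 40.8869%

40.8869%


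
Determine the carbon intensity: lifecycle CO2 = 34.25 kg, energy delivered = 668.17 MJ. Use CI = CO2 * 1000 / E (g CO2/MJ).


CI = CO2 * 1000 / E
= 34.25 * 1000 / 668.17
= 51.2594 g CO2/MJ

51.2594 g CO2/MJ


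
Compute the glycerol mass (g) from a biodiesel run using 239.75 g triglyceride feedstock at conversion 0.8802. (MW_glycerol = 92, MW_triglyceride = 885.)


glycerol = oil * conv * (92/885)
= 239.75 * 0.8802 * 92 / 885
= 21.9374 g

21.9374 g


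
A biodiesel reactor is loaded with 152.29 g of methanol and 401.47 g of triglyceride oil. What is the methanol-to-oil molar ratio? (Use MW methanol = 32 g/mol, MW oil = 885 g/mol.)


Molar ratio = n_MeOH / n_oil = (MeOH/32) / (oil/885) = (MeOH * 885) / (32 * oil)
= (152.29 * 885) / (32 * 401.47)
= 10.4909

10.4909


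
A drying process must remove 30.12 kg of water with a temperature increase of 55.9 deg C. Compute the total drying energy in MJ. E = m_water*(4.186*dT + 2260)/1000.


E = m_water * (4.186 * dT + 2260) / 1000
= 30.12 * (4.186 * 55.9 + 2260) / 1000
= 75.1192 MJ

75.1192 MJ


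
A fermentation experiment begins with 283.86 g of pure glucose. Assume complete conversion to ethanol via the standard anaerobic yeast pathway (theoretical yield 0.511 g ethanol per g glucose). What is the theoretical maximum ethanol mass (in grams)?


Theoretical ethanol yield: m_EtOH = 0.511 * m_glucose
m_EtOH = 0.511 * 283.86 = 145.0525 g

145.0525 g


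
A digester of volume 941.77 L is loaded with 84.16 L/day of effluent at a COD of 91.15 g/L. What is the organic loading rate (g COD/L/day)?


OLR = Q * S / V
= 84.16 * 91.15 / 941.77
= 8.1455 g/L/day

8.1455 g/L/day


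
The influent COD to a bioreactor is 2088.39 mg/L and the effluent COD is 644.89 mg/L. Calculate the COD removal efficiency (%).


eta = (COD_in - COD_out) / COD_in * 100
= (2088.39 - 644.89) / 2088.39 * 100
= 69.1202%

69.1202%


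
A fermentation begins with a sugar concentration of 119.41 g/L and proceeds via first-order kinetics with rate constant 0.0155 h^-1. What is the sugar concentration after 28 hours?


S = S0 * exp(-k * t)
S = 119.41 * exp(-0.0155 * 28)
S = 77.3672 g/L

77.3672 g/L


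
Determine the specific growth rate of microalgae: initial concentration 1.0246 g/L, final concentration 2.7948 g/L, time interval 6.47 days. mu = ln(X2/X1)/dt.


mu = ln(X2/X1) / dt
= ln(2.7948/1.0246) / 6.47
= 0.1551 per day

0.1551 per day


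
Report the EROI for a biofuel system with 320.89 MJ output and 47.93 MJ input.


EROI = E_out / E_in
= 320.89 / 47.93
= 6.6950

6.6950


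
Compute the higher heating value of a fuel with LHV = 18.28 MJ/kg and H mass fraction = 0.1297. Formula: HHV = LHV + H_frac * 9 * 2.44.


HHV = LHV + H_frac * 9 * 2.44
= 18.28 + 0.1297 * 9 * 2.44
= 21.1282 MJ/kg

21.1282 MJ/kg


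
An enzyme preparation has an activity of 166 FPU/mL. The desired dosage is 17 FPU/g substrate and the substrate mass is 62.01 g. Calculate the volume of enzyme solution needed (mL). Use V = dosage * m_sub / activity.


V = dosage * m_sub / activity
V = 17 * 62.01 / 166
V = 6.3504 mL

6.3504 mL


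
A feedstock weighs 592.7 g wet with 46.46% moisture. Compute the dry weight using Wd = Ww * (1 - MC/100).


Wd = Ww * (1 - MC/100)
= 592.7 * (1 - 46.46/100)
= 317.3316 g

317.3316 g


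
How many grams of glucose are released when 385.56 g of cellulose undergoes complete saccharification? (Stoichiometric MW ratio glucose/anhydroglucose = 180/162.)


glucose = cellulose * 180/162
= 385.56 * 180/162
= 428.4000 g

428.4000 g


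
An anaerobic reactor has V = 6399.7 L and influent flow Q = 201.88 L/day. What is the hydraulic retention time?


HRT = V / Q
= 6399.7 / 201.88
= 31.7005 days

31.7005 days


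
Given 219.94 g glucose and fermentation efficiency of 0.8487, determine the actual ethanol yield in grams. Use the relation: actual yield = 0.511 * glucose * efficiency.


Actual ethanol: m = 0.511 * 219.94 * 0.8487
m = 95.3848 g

95.3848 g


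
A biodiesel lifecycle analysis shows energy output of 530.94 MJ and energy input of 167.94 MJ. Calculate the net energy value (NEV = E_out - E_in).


NEV = E_out - E_in
= 530.94 - 167.94
= 363.0000 MJ

363.0000 MJ


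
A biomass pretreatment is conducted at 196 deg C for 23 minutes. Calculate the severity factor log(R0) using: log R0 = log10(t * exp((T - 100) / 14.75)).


logR0 = log10(t * exp((T - 100) / 14.75))
= log10(23 * exp((196 - 100) / 14.75))
= 4.1883

4.1883


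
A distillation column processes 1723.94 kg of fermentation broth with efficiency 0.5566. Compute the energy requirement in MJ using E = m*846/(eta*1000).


E = m * 846 / (eta * 1000)
= 1723.94 * 846 / (0.5566 * 1000)
= 2620.2897 MJ

2620.2897 MJ


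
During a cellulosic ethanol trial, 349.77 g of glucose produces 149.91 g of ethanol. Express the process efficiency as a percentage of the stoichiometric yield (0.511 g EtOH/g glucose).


Fermentation efficiency = (actual / (0.511 * glucose)) * 100
= (149.91 / (0.511 * 349.77)) * 100
= 83.8740%

83.8740%


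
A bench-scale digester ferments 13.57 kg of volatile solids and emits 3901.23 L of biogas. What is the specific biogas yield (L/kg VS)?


Y = V / VS
= 3901.23 / 13.57
= 287.4893 L/kg VS

287.4893 L/kg VS


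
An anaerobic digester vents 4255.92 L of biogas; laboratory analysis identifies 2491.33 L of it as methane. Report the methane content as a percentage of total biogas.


CH4% = V_CH4 / V_total * 100
= 2491.33 / 4255.92 * 100
= 58.5380%

58.5380%


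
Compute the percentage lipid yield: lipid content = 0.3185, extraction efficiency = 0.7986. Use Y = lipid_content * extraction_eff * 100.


Y = lipid_content * extraction_eff * 100
= 0.3185 * 0.7986 * 100
= 25.4354%

25.4354%


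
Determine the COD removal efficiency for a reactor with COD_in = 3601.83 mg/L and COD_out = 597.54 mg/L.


eta = (COD_in - COD_out) / COD_in * 100
= (3601.83 - 597.54) / 3601.83 * 100
= 83.4101%

83.4101%


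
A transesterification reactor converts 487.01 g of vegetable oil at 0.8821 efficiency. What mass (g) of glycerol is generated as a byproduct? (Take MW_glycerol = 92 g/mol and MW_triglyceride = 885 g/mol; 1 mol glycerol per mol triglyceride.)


glycerol = oil * conv * (92/885)
= 487.01 * 0.8821 * 92 / 885
= 44.6581 g

44.6581 g


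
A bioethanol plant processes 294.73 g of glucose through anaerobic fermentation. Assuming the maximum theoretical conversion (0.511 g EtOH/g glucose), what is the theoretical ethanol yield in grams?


Theoretical ethanol yield: m_EtOH = 0.511 * m_glucose
m_EtOH = 0.511 * 294.73 = 150.6070 g

150.6070 g


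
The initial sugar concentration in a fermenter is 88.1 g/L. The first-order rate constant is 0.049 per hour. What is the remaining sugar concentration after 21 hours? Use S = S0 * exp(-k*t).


S = S0 * exp(-k * t)
S = 88.1 * exp(-0.049 * 21)
S = 31.4838 g/L

31.4838 g/L


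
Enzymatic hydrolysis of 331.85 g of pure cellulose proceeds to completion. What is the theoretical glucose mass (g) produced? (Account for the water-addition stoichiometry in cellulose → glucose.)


glucose = cellulose * 180/162
= 331.85 * 180/162
= 368.7222 g

368.7222 g


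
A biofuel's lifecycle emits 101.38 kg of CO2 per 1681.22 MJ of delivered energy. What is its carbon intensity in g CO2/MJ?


CI = CO2 * 1000 / E
= 101.38 * 1000 / 1681.22
= 60.3014 g CO2/MJ

60.3014 g CO2/MJ


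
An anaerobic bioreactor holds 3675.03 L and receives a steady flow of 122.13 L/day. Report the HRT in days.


HRT = V / Q
= 3675.03 / 122.13
= 30.0911 days

30.0911 days


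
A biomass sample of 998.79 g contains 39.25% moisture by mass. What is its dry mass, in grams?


Wd = Ww * (1 - MC/100)
= 998.79 * (1 - 39.25/100)
= 606.7649 g

606.7649 g


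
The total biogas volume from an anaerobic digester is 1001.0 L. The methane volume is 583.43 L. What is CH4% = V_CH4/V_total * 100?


CH4% = V_CH4 / V_total * 100
= 583.43 / 1001.0 * 100
= 58.2847%

58.2847%


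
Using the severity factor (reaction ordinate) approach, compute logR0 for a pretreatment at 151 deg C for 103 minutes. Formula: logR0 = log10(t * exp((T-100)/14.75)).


logR0 = log10(t * exp((T - 100) / 14.75))
= log10(103 * exp((151 - 100) / 14.75))
= 3.5145

3.5145


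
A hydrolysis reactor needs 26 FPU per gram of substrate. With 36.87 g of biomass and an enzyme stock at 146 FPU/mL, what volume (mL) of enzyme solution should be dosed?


V = dosage * m_sub / activity
V = 26 * 36.87 / 146
V = 6.5659 mL

6.5659 mL


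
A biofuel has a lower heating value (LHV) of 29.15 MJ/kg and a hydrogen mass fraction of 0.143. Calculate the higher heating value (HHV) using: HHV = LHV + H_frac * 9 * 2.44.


HHV = LHV + H_frac * 9 * 2.44
= 29.15 + 0.143 * 9 * 2.44
= 32.2903 MJ/kg

32.2903 MJ/kg


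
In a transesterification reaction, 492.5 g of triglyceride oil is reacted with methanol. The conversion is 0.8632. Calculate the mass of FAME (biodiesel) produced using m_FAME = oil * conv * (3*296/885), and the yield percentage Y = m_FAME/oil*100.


m_FAME = oil * conv * (3 * 296 / 885) = oil * conv * (888/885)
= 492.5 * 0.8632 * 888 / 885
= 426.5671 g
Y = m_FAME / oil * 100 = conv * (888/885) * 100
= 0.8632 * 888 / 885 * 100
= 86.61%

426.5671 g FAME; Y = 86.61%


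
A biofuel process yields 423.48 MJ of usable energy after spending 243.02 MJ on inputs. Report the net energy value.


NEV = E_out - E_in
= 423.48 - 243.02
= 180.4600 MJ

180.4600 MJ


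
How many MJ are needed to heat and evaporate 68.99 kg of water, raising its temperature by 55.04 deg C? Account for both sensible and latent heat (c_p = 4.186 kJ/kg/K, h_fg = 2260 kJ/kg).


E = m_water * (4.186 * dT + 2260) / 1000
= 68.99 * (4.186 * 55.04 + 2260) / 1000
= 171.8125 MJ

171.8125 MJ


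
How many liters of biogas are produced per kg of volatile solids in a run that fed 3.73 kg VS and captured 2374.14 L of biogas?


Y = V / VS
= 2374.14 / 3.73
= 636.4987 L/kg VS

636.4987 L/kg VS


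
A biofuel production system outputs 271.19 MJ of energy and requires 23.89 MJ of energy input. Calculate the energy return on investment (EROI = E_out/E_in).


EROI = E_out / E_in
= 271.19 / 23.89
= 11.3516

11.3516


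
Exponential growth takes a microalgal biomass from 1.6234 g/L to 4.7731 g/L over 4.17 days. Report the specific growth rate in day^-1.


mu = ln(X2/X1) / dt
= ln(4.7731/1.6234) / 4.17
= 0.2586 per day

0.2586 per day


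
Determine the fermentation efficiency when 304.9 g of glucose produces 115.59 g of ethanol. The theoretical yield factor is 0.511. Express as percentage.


Fermentation efficiency = (actual / (0.511 * glucose)) * 100
= (115.59 / (0.511 * 304.9)) * 100
= 74.1894%

74.1894%


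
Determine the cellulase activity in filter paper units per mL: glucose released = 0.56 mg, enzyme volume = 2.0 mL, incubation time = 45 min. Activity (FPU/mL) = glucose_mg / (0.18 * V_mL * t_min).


Activity = glucose_mg / (0.18 mg/umol * V_mL * t_min)
= 0.56 / (0.18 * 2.0 * 45)
= 0.0346 FPU/mL

0.0346 FPU/mL


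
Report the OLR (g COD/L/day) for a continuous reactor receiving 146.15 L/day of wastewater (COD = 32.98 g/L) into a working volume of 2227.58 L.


OLR = Q * S / V
= 146.15 * 32.98 / 2227.58
= 2.1638 g/L/day

2.1638 g/L/day


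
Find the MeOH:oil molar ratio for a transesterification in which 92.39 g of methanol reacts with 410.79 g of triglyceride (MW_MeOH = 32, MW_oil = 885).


Molar ratio = n_MeOH / n_oil = (MeOH/32) / (oil/885) = (MeOH * 885) / (32 * oil)
= (92.39 * 885) / (32 * 410.79)
= 6.2201

6.2201


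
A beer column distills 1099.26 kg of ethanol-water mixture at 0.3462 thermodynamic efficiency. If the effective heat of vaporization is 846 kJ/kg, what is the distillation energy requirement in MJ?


E = m * 846 / (eta * 1000)
= 1099.26 * 846 / (0.3462 * 1000)
= 2686.2333 MJ

2686.2333 MJ


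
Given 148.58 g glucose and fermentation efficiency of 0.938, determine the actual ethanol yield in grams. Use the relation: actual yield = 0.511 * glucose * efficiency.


Actual ethanol: m = 0.511 * 148.58 * 0.938
m = 71.2171 g

71.2171 g


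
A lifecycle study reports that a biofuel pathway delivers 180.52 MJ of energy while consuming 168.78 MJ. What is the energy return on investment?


EROI = E_out / E_in
= 180.52 / 168.78
= 1.0696

1.0696


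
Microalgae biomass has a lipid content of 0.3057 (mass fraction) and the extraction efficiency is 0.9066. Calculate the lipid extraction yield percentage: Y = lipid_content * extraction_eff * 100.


Y = lipid_content * extraction_eff * 100
= 0.3057 * 0.9066 * 100
= 27.7148%

27.7148%


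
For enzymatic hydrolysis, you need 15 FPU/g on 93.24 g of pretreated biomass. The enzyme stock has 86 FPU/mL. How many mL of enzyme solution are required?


V = dosage * m_sub / activity
V = 15 * 93.24 / 86
V = 16.2628 mL

16.2628 mL


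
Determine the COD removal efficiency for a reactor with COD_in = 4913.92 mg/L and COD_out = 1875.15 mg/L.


eta = (COD_in - COD_out) / COD_in * 100
= (4913.92 - 1875.15) / 4913.92 * 100
= 61.8400%

61.8400%


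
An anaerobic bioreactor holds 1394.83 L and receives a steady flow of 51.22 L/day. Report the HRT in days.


HRT = V / Q
= 1394.83 / 51.22
= 27.2321 days

27.2321 days


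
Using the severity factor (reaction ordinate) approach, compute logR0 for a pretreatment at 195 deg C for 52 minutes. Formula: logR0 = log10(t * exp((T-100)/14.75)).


logR0 = log10(t * exp((T - 100) / 14.75))
= log10(52 * exp((195 - 100) / 14.75))
= 4.5132

4.5132


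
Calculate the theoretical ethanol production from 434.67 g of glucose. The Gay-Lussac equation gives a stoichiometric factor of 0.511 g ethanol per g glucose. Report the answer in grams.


Theoretical ethanol yield: m_EtOH = 0.511 * m_glucose
m_EtOH = 0.511 * 434.67 = 222.1164 g

222.1164 g


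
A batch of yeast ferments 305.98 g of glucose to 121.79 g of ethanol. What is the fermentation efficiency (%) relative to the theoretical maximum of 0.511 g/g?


Fermentation efficiency = (actual / (0.511 * glucose)) * 100
= (121.79 / (0.511 * 305.98)) * 100
= 77.8929%

77.8929%


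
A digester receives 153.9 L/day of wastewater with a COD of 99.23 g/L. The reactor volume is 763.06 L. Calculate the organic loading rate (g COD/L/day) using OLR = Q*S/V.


OLR = Q * S / V
= 153.9 * 99.23 / 763.06
= 20.0135 g/L/day

20.0135 g/L/day


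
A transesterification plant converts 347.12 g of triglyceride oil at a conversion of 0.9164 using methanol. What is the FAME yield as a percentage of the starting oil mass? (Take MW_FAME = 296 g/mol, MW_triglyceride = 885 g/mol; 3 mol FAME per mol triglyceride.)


m_FAME = oil * conv * (3 * 296 / 885) = oil * conv * (888/885)
= 347.12 * 0.9164 * 888 / 885
= 319.1791 g
Y = m_FAME / oil * 100 = conv * (888/885) * 100
= 0.9164 * 888 / 885 * 100
= 91.95%

91.95%
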